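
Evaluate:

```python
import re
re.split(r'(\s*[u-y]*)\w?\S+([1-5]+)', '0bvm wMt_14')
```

['0bvm', ' w', '4', '']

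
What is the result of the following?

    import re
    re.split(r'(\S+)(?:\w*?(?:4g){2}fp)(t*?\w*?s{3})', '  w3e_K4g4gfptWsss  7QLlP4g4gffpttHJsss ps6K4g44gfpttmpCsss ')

['  ', 'w3e_K', 'tWsss', '  7QLlP4g4gffpttHJsss ps6K4g44gfpttmpCsss ']

The pattern matches one or more of a non-whitespace character (captured); then zero or more of a word character (lazy), then the literal '4g' repeated 2 times, then the literal 'fp' (non-capturing group); then zero or more of the literal 't' (lazy), then zero or more of a word character (lazy), then exactly 3 of the literal 's' (captured).
Matches to split on: at [2:18] → 'w3e_K4g4gfptWsss'.
Because the pattern has a capturing group, `split` also inserts each captured text between the pieces.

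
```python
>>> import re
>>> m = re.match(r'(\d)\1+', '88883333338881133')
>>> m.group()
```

'8888'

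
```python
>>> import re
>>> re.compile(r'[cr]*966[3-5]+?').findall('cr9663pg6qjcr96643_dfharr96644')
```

['cr9663', 'cr9664', 'rr9664']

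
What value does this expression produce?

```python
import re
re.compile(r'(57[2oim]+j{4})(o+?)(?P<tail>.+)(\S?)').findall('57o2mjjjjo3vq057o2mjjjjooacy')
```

[('57o2mjjjj', 'o', '3vq057o2mjjjjooacy', '')]

Pattern: the literal '57', then one or more of one of [2oim], then exactly 4 of a literal 'j' (captured); then one or more of a literal 'o' (lazy) (captured); then one or more of any character (captured as 'tail'); then optionally a non-whitespace character (captured).
Walking the string: at [0:28] match '57o2mjjjjo3vq057o2mjjjjooacy', groups = ('57o2mjjjj', 'o', '3vq057o2mjjjjooacy', '').
4 groups means the one result is a tuple of 4 captured strings — 1 here.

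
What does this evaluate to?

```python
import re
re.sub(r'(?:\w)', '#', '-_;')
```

Each match is replaced by '#'.

'-#;'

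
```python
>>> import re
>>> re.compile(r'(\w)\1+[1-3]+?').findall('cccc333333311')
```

A backreference is literal: `\1` must see the identical characters the first group matched.
One capturing group, so `findall` returns just the captured substring from each match — 2 in all.

['c', '3']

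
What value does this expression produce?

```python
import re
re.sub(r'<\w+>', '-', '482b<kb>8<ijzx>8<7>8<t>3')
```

'482b-8-8-8-3'

Each match is replaced by '-'.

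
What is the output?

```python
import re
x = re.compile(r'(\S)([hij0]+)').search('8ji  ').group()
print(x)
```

8ji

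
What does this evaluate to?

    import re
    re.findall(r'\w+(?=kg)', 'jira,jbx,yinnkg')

The lookaround is zero-width — it requires the adjacent text to match without consuming it, so the asserted text isn't part of the match.
Matches: at [9:13] → 'yinn'.
No capturing groups, so `findall` returns the 1 full match string.

['yinn']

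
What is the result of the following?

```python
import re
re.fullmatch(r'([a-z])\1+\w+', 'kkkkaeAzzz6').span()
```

(0, 11)

`fullmatch` succeeds only if the pattern covers the string from start to end.
The match spans [0:11] → 'kkkkaeAzzz6'.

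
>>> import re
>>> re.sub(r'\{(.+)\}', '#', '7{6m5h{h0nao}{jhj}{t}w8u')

'7#w8u'

Matches: at [1:21] → '{6m5h{h0nao}{jhj}{t}'.
Every occurrence is swapped for '#'.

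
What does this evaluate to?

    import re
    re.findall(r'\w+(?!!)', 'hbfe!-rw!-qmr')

['hbf', 'r', 'qmr']

`(?!…)`/`(?<!…)` only lets a position through if the neighbouring text does NOT match; no characters are consumed.
With no groups in the pattern, `findall` gives back each whole match — 3 here.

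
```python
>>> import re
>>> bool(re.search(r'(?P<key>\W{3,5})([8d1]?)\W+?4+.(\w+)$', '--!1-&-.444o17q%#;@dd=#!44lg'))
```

False

This matches 3 to 5 of a non-word character (captured as 'key'); then optionally one of [8d1] (captured); then one or more of a non-word character (lazy), then one or more of the literal '4'; then any character; then one or more of a word character (captured); then anchored at the end.
`search` walks the string left to right and returns the first match it finds.
Here the pattern never matches, so the call returns None, and `bool(None)` is False.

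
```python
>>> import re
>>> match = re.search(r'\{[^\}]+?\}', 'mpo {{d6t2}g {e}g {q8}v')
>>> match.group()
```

`search` walks the string left to right and returns the first match it finds.
The match spans [4:11] → '{{d6t2}'.

'{{d6t2}'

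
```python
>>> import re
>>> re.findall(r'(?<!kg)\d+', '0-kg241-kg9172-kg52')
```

The negative lookahead/lookbehind blocks any match where the forbidden context is present.
No capturing groups, so `findall` returns the 4 full match strings.

['0', '41', '172', '2']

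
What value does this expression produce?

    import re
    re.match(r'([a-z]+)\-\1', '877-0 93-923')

None

After group 1 captures some text, `\1` only succeeds where that same text appears again.
`re.match` won't scan ahead — the pattern has to work from the very first character.
Here position 0 doesn't satisfy it, so the call returns None.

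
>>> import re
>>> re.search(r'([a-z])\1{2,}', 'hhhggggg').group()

A backreference is literal: `\1` must see the identical characters the first group matched.
`re.search` tries every starting position until one works.
The match spans [0:3] → 'hhh'.
Captured: group 1 = 'h'.

'hhh'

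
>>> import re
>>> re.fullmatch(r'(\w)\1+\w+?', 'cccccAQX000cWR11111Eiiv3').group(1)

'c'

`\1` has to match the exact text group 1 already captured.
`re.fullmatch` requires the pattern to consume the entire string.
The match spans [0:24] → 'cccccAQX000cWR11111Eiiv3'.
Captured: group 1 = 'c'.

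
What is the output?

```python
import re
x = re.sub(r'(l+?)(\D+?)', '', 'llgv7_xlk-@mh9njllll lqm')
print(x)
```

gv7_x-@mh9nj m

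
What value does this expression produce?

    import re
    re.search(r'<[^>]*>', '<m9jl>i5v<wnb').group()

'<m9jl>'

Unlike `match`, `search` isn't anchored — it looks for the pattern anywhere in the string.
The match spans [0:6] → '<m9jl>'.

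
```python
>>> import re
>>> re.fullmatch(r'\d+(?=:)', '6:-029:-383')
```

Lookahead/lookbehind check context without consuming it, so the matched span excludes the asserted characters.
`fullmatch` succeeds only if the pattern covers the string from start to end.
Here the pattern can't cover the whole string, so the call returns None.

None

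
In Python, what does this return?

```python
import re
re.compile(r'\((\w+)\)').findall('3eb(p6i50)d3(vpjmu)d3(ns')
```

Scanning left to right: at [3:10] match '(p6i50)', group 1 = 'p6i50'; at [12:19] match '(vpjmu)', group 1 = 'vpjmu'.
With a single group, `findall` returns only what that group captured — 2 items.

['p6i50', 'vpjmu']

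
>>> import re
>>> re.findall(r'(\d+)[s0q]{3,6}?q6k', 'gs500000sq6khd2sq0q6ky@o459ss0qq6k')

['5000', '2', '459']

Pattern: one or more of a digit (captured); then 3 to 6 of one of [s0q] (lazy), then the literal 'q6k'.
With a single group, `findall` returns only what that group captured — 3 items.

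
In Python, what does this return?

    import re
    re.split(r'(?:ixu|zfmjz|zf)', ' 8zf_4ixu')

[' 8', '_4', '']

Matches to split on: at [2:4] → 'zf'; at [6:9] → 'ixu'.
Each match becomes a cut point; 3 segments remain.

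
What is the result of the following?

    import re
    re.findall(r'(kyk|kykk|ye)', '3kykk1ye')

['kyk', 'ye']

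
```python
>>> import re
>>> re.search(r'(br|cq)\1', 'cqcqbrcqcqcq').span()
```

After group 1 captures some text, `\1` only succeeds where that same text appears again.
Unlike `match`, `search` isn't anchored — it looks for the pattern anywhere in the string.
The match spans [0:4] → 'cqcq'.
Captured: group 1 = 'cq'.

(0, 4)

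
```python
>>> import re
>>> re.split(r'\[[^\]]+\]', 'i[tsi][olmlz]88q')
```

Matches to split on: at [1:6] → '[tsi]'; at [6:13] → '[olmlz]'.
Splitting on the pattern gives 3 pieces.

['i', '', '88q']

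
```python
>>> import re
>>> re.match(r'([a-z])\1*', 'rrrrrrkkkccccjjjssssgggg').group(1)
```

The match spans [0:6] → 'rrrrrr'.
Captured: group 1 = 'r'.

'r'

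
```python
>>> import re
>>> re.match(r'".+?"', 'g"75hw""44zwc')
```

None

`re.match` won't scan ahead — the pattern has to work from the very first character.
Here position 0 doesn't satisfy it, so the call returns None.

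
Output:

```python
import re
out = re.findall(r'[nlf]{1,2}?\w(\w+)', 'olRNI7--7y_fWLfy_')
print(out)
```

Pattern: 1 to 2 of one of [nlf] (lazy); then a word character; then one or more of a word character (captured).
`findall` collects group 1 from each match (2 total).

['NI7', 'Lfy_']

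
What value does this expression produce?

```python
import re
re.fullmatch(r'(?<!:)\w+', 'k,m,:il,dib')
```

`re.fullmatch` requires the pattern to consume the entire string.
Here there's no way to consume every character, so the call returns None.

None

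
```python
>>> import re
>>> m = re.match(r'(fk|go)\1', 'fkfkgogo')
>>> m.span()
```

With `match`, the pattern is implicitly anchored at the beginning.
The match spans [0:4] → 'fkfk'.

(0, 4)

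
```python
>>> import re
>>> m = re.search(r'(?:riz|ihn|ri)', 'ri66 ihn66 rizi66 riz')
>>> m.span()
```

The match spans [0:2] → 'ri'.

(0, 2)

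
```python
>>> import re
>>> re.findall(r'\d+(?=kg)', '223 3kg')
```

['3']

The positive lookaround only admits positions where the adjacent text matches; those characters stay outside the span.
`findall` yields the raw match text (1 of them) because the pattern has no groups.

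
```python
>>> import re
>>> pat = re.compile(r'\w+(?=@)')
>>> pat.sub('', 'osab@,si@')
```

The `(?=…)`/`(?<=…)` assertion just peeks at neighbouring text; it doesn't advance the match position.
Matches: at [0:4] → 'osab'; at [6:8] → 'si'.
`sub` substitutes '' at each match site.

'@,@'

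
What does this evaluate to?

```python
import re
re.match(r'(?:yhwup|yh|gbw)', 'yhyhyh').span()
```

(0, 2)

With `match`, the pattern is implicitly anchored at the beginning.
The match spans [0:2] → 'yh'.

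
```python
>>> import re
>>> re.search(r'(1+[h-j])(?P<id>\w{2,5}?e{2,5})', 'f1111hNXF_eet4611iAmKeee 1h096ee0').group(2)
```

'NXF_ee'

The pattern matches one or more of the literal '1', then a character in [h-j] (captured); then 2 to 5 of a word character (lazy), then 2 to 5 of a literal 'e' (captured as 'id').
`re.search` scans for the first position where the pattern succeeds.
The match spans [1:12] → '1111hNXF_ee'.
Captured: group 1 = '1111h', group 2 = 'NXF_ee'.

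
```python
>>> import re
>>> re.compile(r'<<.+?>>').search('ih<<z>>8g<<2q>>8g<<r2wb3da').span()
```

(2, 7)

Lazy quantifiers expand one character at a time until the remainder of the pattern can match.
`re.search` tries every starting position until one works.
The match spans [2:7] → '<<z>>'.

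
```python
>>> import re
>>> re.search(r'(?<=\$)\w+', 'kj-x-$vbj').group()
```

The positive lookaround only admits positions where the adjacent text matches; those characters stay outside the span.
`search` walks the string left to right and returns the first match it finds.
The match spans [6:9] → 'vbj'.

'vbj'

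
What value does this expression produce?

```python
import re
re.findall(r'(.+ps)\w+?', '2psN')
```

['2ps']

`findall` collects group 1 from the one match (1 total).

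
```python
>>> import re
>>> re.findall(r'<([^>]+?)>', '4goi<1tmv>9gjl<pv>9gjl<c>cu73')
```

['1tmv', 'pv', 'c']

One capturing group, so `findall` returns just the captured substring from each match — 3 in all.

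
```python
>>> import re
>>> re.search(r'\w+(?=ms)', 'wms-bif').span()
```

(0, 1)

The `(?=…)`/`(?<=…)` assertion just peeks at neighbouring text; it doesn't advance the match position.
`re.search` tries every starting position until one works.
The match spans [0:1] → 'w'.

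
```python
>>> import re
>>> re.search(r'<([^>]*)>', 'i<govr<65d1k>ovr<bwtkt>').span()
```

(1, 13)

`re.search` scans for the first position where the pattern succeeds.
The match spans [1:13] → '<govr<65d1k>'.
Captured: group 1 = 'govr<65d1k'.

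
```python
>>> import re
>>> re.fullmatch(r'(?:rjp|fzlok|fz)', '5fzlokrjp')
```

`re.fullmatch` is like wrapping the pattern in `^…$` (in single-line mode).
Here there's no way to consume every character, so the call returns None.

None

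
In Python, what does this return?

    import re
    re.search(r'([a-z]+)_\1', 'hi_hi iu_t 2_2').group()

After group 1 captures some text, `\1` only succeeds where that same text appears again.
`search` walks the string left to right and returns the first match it finds.
The match spans [0:5] → 'hi_hi'.
Captured: group 1 = 'hi'.

'hi_hi'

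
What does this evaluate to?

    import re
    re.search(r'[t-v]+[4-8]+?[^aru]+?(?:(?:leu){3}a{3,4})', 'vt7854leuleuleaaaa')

Pattern: one or more of a character in [t-v]; then one or more of a character in [4-8] (lazy), then one or more of any character except [aru] (lazy); then the literal 'leu' repeated 3 times, then 3 to 4 of a literal 'a' (non-capturing group).
`search` walks the string left to right and returns the first match it finds.
Here nothing in the string fits, so the call returns None.

None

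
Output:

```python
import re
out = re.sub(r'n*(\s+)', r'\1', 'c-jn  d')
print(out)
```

c-j  d

This matches zero or more of a literal 'n'; then one or more of whitespace (captured).
Matches: at [3:6] → 'n  '.
`\1` in the replacement pulls in group 1's text for each match.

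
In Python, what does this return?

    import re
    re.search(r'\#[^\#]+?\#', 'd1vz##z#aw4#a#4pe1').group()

'#z#'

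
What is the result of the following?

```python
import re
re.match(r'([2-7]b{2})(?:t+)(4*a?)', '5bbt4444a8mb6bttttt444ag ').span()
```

(0, 9)

The pattern matches a character in [2-7], then exactly 2 of a literal 'b' (captured); then one or more of a literal 't' (non-capturing group); then zero or more of a literal '4', then optionally the literal 'a' (captured).
`match` is anchored at position 0; if the pattern doesn't fit there, it returns None.
The match spans [0:9] → '5bbt4444a'.
Captured: group 1 = '5bb', group 2 = '4444a'.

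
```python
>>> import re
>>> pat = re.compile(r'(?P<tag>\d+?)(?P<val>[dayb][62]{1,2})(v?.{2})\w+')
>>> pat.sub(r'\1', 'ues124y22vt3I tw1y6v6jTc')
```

'ues124 tw1'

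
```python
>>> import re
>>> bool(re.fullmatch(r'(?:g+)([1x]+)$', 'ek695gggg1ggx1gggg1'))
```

False

Pattern: one or more of a literal 'g' (non-capturing group); then one or more of one of [1x] (captured); then anchored at the end.
`fullmatch` succeeds only if the pattern covers the string from start to end.
Here there's no way to consume every character, so the call returns None, and `bool(None)` is False.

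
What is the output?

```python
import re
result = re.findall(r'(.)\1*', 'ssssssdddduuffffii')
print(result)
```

['s', 'd', 'u', 'f', 'i']

The backreference `\1` re-matches whatever the first group consumed, character for character.
Scanning left to right: at [0:6] match 'ssssss', group 1 = 's'; at [6:10] match 'dddd', group 1 = 'd'; at [10:12] match 'uu', group 1 = 'u'; at [12:16] match 'ffff', group 1 = 'f'; at [16:18] match 'ii', group 1 = 'i'.
`findall` collects group 1 from each match (5 total).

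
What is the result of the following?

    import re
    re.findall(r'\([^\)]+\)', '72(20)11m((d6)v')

Scanning left to right: at [2:6] → '(20)'; at [9:14] → '((d6)'.
`findall` yields the raw match text (2 of them) because the pattern has no groups.

['(20)', '((d6)']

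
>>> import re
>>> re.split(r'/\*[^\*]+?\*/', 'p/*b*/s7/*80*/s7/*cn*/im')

['p', 's7', 's7', 'im']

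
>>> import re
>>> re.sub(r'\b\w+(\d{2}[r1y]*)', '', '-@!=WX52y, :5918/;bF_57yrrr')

'-@!=, :/;'

Pattern: a word boundary (`\b`, zero-width); then one or more of a word character; then exactly 2 of a digit, then zero or more of one of [r1y] (captured).
Matches: at [4:9] → 'WX52y'; at [12:16] → '5918'; at [18:27] → 'bF_57yrrr'.
`sub` substitutes '' at each match site.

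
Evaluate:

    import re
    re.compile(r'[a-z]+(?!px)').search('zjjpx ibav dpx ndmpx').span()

(0, 5)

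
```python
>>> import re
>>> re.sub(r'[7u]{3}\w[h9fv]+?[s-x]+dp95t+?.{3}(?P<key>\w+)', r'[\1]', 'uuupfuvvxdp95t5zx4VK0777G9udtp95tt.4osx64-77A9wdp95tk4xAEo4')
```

This matches exactly 3 of one of [7u], then a word character, then one or more of one of [h9fv] (lazy); then one or more of a character in [s-x], then the literal 'dp', then the literal '95'; then one or more of the literal 't' (lazy), then exactly 3 of any character; then one or more of a word character (captured as 'key').
Matches: at [0:34] → 'uuupfuvvxdp95t5zx4VK0777G9udtp95tt'.
The replacement refers to a captured group, so each match is rewritten using its own captured text.

'[4VK0777G9udtp95tt].4osx64-77A9wdp95tk4xAEo4'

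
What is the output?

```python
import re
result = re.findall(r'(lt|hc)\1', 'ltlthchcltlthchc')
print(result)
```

['lt', 'hc', 'lt', 'hc']

`\1` has to match the exact text group 1 already captured.
Matches: at [0:4] match 'ltlt', group 1 = 'lt'; at [4:8] match 'hchc', group 1 = 'hc'; at [8:12] match 'ltlt', group 1 = 'lt'; at [12:16] match 'hchc', group 1 = 'hc'.
`findall` collects group 1 from each match (4 total).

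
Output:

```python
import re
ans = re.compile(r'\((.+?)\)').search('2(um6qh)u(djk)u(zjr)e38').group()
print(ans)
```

`search` walks the string left to right and returns the first match it finds.
The match spans [1:8] → '(um6qh)'.
Captured: group 1 = 'um6qh'.

(um6qh)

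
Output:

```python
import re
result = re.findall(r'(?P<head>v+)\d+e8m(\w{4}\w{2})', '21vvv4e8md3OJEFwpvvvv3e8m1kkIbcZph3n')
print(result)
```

[('vvv', 'd3OJEF'), ('vvvv', '1kkIbc')]

This matches one or more of a literal 'v' (captured as 'head'); then one or more of a digit, then the literal 'e8m'; then exactly 4 of a word character, then exactly 2 of a word character (captured).
Walking the string: at [2:15] match 'vvv4e8md3OJEF', groups = ('vvv', 'd3OJEF'); at [17:31] match 'vvvv3e8m1kkIbc', groups = ('vvvv', '1kkIbc').
2 groups means each result is a tuple of 2 captured strings — 2 here.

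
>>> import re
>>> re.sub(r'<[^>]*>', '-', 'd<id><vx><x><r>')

'd----'

Matches: at [1:5] → '<id>'; at [5:9] → '<vx>'; at [9:12] → '<x>'; at [12:15] → '<r>'.
Each match is replaced by '-'.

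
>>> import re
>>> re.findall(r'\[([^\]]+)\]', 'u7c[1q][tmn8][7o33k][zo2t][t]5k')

With a single group, `findall` returns only what that group captured — 5 items.

['1q', 'tmn8', '7o33k', 'zo2t', 't']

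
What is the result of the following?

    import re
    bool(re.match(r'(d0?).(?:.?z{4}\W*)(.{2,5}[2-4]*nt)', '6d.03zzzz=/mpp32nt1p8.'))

The pattern matches a literal 'd', then optionally the literal '0' (captured); then any character; then optionally any character, then exactly 4 of the literal 'z', then zero or more of a non-word character (non-capturing group); then 2 to 5 of any character, then zero or more of a character in [2-4], then the literal 'nt' (captured).
`re.match` only tries the pattern at the start of the string.
Here the pattern fails at index 0, so the call returns None, and `bool(None)` is False.

False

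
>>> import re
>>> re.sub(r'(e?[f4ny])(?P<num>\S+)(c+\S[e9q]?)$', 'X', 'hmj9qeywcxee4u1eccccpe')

'hmj9qX'

This matches optionally a literal 'e', then one of [f4ny] (captured); then one or more of a non-whitespace character (captured as 'num'); then one or more of a literal 'c', then a non-whitespace character, then optionally one of [e9q] (captured); then anchored at the end.
Matches: at [5:22] → 'eywcxee4u1eccccpe'.
`sub` substitutes 'X' at each match site.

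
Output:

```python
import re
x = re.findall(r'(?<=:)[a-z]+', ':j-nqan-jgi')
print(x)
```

['j']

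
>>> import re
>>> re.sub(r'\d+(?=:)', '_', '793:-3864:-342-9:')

The `(?=…)`/`(?<=…)` assertion just peeks at neighbouring text; it doesn't advance the match position.
Matches: at [0:3] → '793'; at [5:9] → '3864'; at [15:16] → '9'.
Every occurrence is swapped for '_'.

'_:-_:-342-_:'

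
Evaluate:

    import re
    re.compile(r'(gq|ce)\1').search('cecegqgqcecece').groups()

The backreference `\1` re-matches whatever the first group consumed, character for character.
`re.search` scans for the first position where the pattern succeeds.
The match spans [0:4] → 'cece'.
Captured: group 1 = 'ce'.

('ce',)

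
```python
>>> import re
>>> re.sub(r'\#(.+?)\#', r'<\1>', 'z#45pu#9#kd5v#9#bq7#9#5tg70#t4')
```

The `?` after the quantifier makes it lazy — it takes as little as possible before letting the rest of the pattern try.
Matches: at [1:7] → '#45pu#'; at [8:14] → '#kd5v#'; at [15:20] → '#bq7#'; at [21:28] → '#5tg70#'.
`\1` in the replacement pulls in group 1's text for each match.

'z<45pu>9<kd5v>9<bq7>9<5tg70>t4'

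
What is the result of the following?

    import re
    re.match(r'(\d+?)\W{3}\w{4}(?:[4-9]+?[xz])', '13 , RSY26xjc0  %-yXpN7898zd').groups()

('13',)

The pattern matches one or more of a digit (lazy) (captured); then exactly 3 of a non-word character, then exactly 4 of a word character; then one or more of a character in [4-9] (lazy), then one of [xz] (non-capturing group).
With `match`, the pattern is implicitly anchored at the beginning.
The match spans [0:11] → '13 , RSY26x'.
Captured: group 1 = '13'.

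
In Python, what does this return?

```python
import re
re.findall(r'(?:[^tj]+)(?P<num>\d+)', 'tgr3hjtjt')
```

['3']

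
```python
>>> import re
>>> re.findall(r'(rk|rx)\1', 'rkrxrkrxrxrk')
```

['rx']

A backreference is literal: `\1` must see the identical characters the first group matched.
One capturing group, so `findall` returns just the captured substring from the one match — 1 in all.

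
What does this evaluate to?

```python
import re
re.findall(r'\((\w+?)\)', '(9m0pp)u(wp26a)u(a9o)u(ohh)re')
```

['9m0pp', 'wp26a', 'a9o', 'ohh']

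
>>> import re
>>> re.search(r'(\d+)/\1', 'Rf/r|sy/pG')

None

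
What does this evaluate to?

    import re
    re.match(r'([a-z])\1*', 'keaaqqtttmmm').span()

(0, 1)

The backreference `\1` re-matches whatever the first group consumed, character for character.
`re.match` only tries the pattern at the start of the string.
The match spans [0:1] → 'k'.
Captured: group 1 = 'k'.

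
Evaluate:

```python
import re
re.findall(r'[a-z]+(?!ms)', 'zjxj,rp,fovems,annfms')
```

['zjxj', 'rp', 'fovems', 'annfms']

The negative lookahead/lookbehind blocks any match where the forbidden context is present.
Scanning left to right: at [0:4] → 'zjxj'; at [5:7] → 'rp'; at [8:14] → 'fovems'; at [15:21] → 'annfms'.
Since nothing is captured, `findall` lists the 4 matched substrings directly.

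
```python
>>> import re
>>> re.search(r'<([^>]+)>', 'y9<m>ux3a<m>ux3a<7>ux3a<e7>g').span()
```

`re.search` tries every starting position until one works.
The match spans [2:5] → '<m>'.
Captured: group 1 = 'm'.

(2, 5)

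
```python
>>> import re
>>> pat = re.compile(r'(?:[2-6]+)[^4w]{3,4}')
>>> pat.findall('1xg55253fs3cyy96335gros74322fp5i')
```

`findall` yields the raw match text (3 of them) because the pattern has no groups.

['55253fs3c', '6335gros', '4322fp5i']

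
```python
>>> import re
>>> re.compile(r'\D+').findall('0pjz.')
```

['pjz.']

This matches one or more of a non-digit.
`findall` yields the raw match text (1 of them) because the pattern has no groups.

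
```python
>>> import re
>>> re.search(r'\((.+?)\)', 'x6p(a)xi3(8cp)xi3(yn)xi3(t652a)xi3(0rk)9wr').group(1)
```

'a'

`re.search` scans for the first position where the pattern succeeds.
The match spans [3:6] → '(a)'.
Captured: group 1 = 'a'.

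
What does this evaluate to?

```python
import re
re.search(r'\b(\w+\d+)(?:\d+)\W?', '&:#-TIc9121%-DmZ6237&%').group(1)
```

'TIc912'

The pattern matches a word boundary (`\b`, zero-width); then one or more of a word character, then one or more of a digit (captured); then one or more of a digit (non-capturing group); then optionally a non-word character.
`re.search` tries every starting position until one works.
The match spans [4:12] → 'TIc9121%'.
Captured: group 1 = 'TIc912'.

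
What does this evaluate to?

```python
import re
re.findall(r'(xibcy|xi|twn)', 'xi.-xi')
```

['xi', 'xi']

Scanning left to right: at [0:2] match 'xi', group 1 = 'xi'; at [4:6] match 'xi', group 1 = 'xi'.
Because there's exactly one group, `findall` drops the full match and keeps group 1 from each hit.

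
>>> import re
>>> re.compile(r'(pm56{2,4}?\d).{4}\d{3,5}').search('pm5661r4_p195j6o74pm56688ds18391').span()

(0, 13)

The pattern matches the literal 'pm5', then 2 to 4 of the literal '6' (lazy), then a digit (captured); then exactly 4 of any character, then 3 to 5 of a digit.
`re.search` tries every starting position until one works.
The match spans [0:13] → 'pm5661r4_p195'.
Captured: group 1 = 'pm5661'.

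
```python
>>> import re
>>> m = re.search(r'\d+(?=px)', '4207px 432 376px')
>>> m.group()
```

Lookahead/lookbehind check context without consuming it, so the matched span excludes the asserted characters.
`re.search` scans for the first position where the pattern succeeds.
The match spans [0:4] → '4207'.

'4207'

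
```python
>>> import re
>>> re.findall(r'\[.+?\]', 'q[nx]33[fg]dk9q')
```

['[nx]', '[fg]']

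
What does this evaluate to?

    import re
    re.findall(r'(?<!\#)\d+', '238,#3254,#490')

['238', '254', '90']

The negative lookaround is zero-width — it rules out positions where the adjacent text would match, without consuming anything.
Since nothing is captured, `findall` lists the 3 matched substrings directly.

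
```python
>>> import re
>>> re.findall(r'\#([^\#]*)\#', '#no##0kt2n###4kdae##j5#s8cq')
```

One capturing group, so `findall` returns just the captured substring from each match — 4 in all.

['no', '0kt2n', '', '']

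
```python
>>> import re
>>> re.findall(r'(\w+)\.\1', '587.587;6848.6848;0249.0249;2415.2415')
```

['587', '6848', '0249', '2415']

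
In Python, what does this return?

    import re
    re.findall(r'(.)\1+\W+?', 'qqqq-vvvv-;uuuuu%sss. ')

After group 1 captures some text, `\1` only succeeds where that same text appears again.
Because there's exactly one group, `findall` drops the full match and keeps group 1 from each hit.

['q', 'v', 'u', 's']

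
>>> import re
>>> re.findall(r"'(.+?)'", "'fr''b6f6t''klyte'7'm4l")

Because the quantifier is non-greedy, it stops expanding at the earliest point where the rest of the pattern can succeed.
Walking the string: at [0:4] match "'fr'", group 1 = 'fr'; at [4:11] match "'b6f6t'", group 1 = 'b6f6t'; at [11:18] match "'klyte'", group 1 = 'klyte'.
Because there's exactly one group, `findall` drops the full match and keeps group 1 from each hit.

['fr', 'b6f6t', 'klyte']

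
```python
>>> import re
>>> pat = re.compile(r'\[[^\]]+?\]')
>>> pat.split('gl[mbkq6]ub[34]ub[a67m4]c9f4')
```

Matches to split on: at [2:9] → '[mbkq6]'; at [11:15] → '[34]'; at [17:24] → '[a67m4]'.
The string is cut at each match, leaving 4 pieces.

['gl', 'ub', 'ub', 'c9f4']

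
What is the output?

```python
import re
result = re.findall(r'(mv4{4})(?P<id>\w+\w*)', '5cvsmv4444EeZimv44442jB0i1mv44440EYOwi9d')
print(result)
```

[('mv4444', 'EeZimv44442jB0i1mv44440EYOwi9d')]

The pattern matches the literal 'mv', then exactly 4 of a literal '4' (captured); then one or more of a word character, then zero or more of a word character (captured as 'id').
Walking the string: at [4:40] match 'mv4444EeZimv44442jB0i1mv44440EYOwi9d', groups = ('mv4444', 'EeZimv44442jB0i1mv44440EYOwi9d').
Multiple groups make `findall` return tuples — one 2-tuple for the one match.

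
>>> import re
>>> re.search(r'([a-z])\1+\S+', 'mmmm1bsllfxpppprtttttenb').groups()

('m',)

A backreference is literal: `\1` must see the identical characters the first group matched.
`re.search` tries every starting position until one works.
The match spans [0:24] → 'mmmm1bsllfxpppprtttttenb'.
Captured: group 1 = 'm'.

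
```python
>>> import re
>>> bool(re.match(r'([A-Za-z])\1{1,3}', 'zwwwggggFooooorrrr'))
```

False

`\1` has to match the exact text group 1 already captured.
With `match`, the pattern is implicitly anchored at the beginning.
Here the string doesn't start with a match, so the call returns None, and `bool(None)` is False.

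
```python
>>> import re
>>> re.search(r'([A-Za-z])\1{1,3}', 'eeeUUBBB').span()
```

The backreference `\1` re-matches whatever the first group consumed, character for character.
The match spans [0:3] → 'eee'.

(0, 3)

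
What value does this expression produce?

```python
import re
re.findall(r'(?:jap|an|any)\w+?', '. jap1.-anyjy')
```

Alternation isn't longest-match — the leftmost alternative that fits at this position is chosen.
Matches: at [2:6] → 'jap1'; at [8:11] → 'any'.
`findall` yields the raw match text (2 of them) because the pattern has no groups.

['jap1', 'any']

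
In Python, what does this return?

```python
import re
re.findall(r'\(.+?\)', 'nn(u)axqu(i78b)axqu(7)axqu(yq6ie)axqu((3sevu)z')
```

['(u)', '(i78b)', '(7)', '(yq6ie)', '((3sevu)']

A non-greedy quantifier consumes as few characters as it can — just enough that the remainder of the pattern still matches from where it stops; whatever follows it matches normally.
Walking the string: at [2:5] → '(u)'; at [9:15] → '(i78b)'; at [19:22] → '(7)'; at [26:33] → '(yq6ie)'; at [37:45] → '((3sevu)'.
`findall` yields the raw match text (5 of them) because the pattern has no groups.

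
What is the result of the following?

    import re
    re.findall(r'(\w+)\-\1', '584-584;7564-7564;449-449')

['584', '7564', '449']

`\1` has to match the exact text group 1 already captured.
With a single group, `findall` returns only what that group captured — 3 items.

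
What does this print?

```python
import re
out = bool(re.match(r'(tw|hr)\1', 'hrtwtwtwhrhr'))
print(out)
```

A backreference is literal: `\1` must see the identical characters the first group matched.
`re.match` won't scan ahead — the pattern has to work from the very first character.
Here the pattern fails at index 0, so the call returns None, and `bool(None)` is False.

False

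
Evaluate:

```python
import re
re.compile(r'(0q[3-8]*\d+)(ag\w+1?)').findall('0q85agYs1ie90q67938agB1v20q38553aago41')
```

Pattern: the literal '0q', then zero or more of a character in [3-8], then one or more of a digit (captured); then the literal 'ag', then one or more of a word character, then optionally a literal '1' (captured).
Walking the string: at [0:38] match '0q85agYs1ie90q67938agB1v20q38553aago41', groups = ('0q85', 'agYs1ie90q67938agB1v20q38553aago41').
`findall` packs the 2 group values into a tuple for every match.

[('0q85', 'agYs1ie90q67938agB1v20q38553aago41')]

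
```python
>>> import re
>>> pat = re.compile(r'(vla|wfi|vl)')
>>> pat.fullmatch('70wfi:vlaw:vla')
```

None

`fullmatch` succeeds only if the pattern covers the string from start to end.
Here the string isn't matched end-to-end, so the call returns None.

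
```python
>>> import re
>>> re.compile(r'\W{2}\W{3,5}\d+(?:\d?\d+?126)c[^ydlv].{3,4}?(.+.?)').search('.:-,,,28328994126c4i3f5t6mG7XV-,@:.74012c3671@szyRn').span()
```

(0, 51)

This matches exactly 2 of a non-word character, then 3 to 5 of a non-word character, then one or more of a digit; then optionally a digit, then one or more of a digit (lazy), then the literal '126' (non-capturing group); then the literal 'c', then any character except [ydlv], then 3 to 4 of any character (lazy); then one or more of any character, then optionally any character (captured).
The match spans [0:51] → '.:-,,,28328994126c4i3f5t6mG7XV-,@:.74012c3671@szyRn'.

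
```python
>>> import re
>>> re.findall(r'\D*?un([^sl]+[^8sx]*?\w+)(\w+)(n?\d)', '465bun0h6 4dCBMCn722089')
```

[('0h6 4dCBMCn7220', '8', '9')]

The pattern matches zero or more of a non-digit (lazy), then the literal 'un'; then one or more of any character except [sl], then zero or more of any character except [8sx] (lazy), then one or more of a word character (captured); then one or more of a word character (captured); then optionally a literal 'n', then a digit (captured).
`findall` packs the 3 group values into a tuple for every match.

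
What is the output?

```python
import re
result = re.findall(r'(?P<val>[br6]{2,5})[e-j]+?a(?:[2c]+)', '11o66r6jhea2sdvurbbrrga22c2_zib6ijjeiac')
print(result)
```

This matches 2 to 5 of one of [br6] (captured as 'val'); then one or more of a character in [e-j] (lazy), then a literal 'a'; then one or more of one of [2c] (non-capturing group).
`findall` collects group 1 from each match (3 total).

['66r6', 'rbbrr', 'b6']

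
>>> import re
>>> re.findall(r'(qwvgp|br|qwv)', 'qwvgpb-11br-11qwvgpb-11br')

Alternation tries branches left to right and keeps the first one that lets the overall match succeed at that position.
Scanning left to right: at [0:5] match 'qwvgp', group 1 = 'qwvgp'; at [9:11] match 'br', group 1 = 'br'; at [14:19] match 'qwvgp', group 1 = 'qwvgp'; at [23:25] match 'br', group 1 = 'br'.
`findall` collects group 1 from each match (4 total).

['qwvgp', 'br', 'qwvgp', 'br']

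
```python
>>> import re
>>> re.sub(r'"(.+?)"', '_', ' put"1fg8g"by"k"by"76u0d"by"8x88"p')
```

' put_by_by_by_p'

Lazy quantifiers expand one character at a time until the remainder of the pattern can match.
Matches: at [4:11] → '"1fg8g"'; at [13:16] → '"k"'; at [18:25] → '"76u0d"'; at [27:33] → '"8x88"'.
Each match is replaced by '_'.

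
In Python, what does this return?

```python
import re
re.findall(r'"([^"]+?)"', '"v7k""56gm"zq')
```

Matches: at [0:5] match '"v7k"', group 1 = 'v7k'; at [5:11] match '"56gm"', group 1 = '56gm'.
Because there's exactly one group, `findall` drops the full match and keeps group 1 from each hit.

['v7k', '56gm']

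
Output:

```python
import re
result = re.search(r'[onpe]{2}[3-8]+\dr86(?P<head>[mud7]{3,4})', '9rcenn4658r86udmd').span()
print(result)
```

This matches exactly 2 of one of [onpe], then one or more of a character in [3-8]; then a digit, then the literal 'r86'; then 3 to 4 of one of [mud7] (captured as 'head').
`re.search` scans for the first position where the pattern succeeds.
The match spans [4:17] → 'nn4658r86udmd'.
Captured: group 1 = 'udmd'.

(4, 17)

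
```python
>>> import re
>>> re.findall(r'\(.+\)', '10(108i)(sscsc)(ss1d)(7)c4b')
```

['(108i)(sscsc)(ss1d)(7)']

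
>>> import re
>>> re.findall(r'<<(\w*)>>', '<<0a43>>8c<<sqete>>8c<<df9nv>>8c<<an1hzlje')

['0a43', 'sqete', 'df9nv']

Scanning left to right: at [0:8] match '<<0a43>>', group 1 = '0a43'; at [10:19] match '<<sqete>>', group 1 = 'sqete'; at [21:30] match '<<df9nv>>', group 1 = 'df9nv'.
Because there's exactly one group, `findall` drops the full match and keeps group 1 from each hit.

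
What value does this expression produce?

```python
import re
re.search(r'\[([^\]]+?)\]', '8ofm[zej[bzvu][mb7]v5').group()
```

The match spans [4:14] → '[zej[bzvu]'.

'[zej[bzvu]'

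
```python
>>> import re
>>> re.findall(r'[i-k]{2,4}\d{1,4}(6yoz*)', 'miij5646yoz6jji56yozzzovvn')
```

The pattern matches 2 to 4 of a character in [i-k], then 1 to 4 of a digit; then the literal '6yo', then zero or more of the literal 'z' (captured).
Walking the string: at [1:11] match 'iij5646yoz', group 1 = '6yoz'; at [12:22] match 'jji56yozzz', group 1 = '6yozzz'.
One capturing group, so `findall` returns just the captured substring from each match — 2 in all.

['6yoz', '6yozzz']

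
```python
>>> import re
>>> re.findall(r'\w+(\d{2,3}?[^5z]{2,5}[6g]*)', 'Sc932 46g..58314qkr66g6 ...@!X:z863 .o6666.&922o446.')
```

This matches one or more of a word character; then 2 to 3 of a digit (lazy), then 2 to 5 of any character except [5z], then zero or more of one of [6g] (captured).
Scanning left to right: at [0:10] match 'Sc932 46g.', group 1 = '32 46g.'; at [11:26] match '58314qkr66g6 ..', group 1 = '66g6 ..'; at [31:42] match 'z863 .o6666', group 1 = '63 .o6666'; at [44:52] match '922o446.', group 1 = '446.'.
One capturing group, so `findall` returns just the captured substring from each match — 4 in all.

['32 46g.', '66g6 ..', '63 .o6666', '446.']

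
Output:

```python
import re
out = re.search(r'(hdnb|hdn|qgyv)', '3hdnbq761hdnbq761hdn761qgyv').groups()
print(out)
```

('hdnb',)

The match spans [1:5] → 'hdnb'.
Captured: group 1 = 'hdnb'.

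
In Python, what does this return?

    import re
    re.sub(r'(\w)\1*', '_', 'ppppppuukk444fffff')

'_____'

After group 1 captures some text, `\1` only succeeds where that same text appears again.
Matches: at [0:6] → 'pppppp'; at [6:8] → 'uu'; at [8:10] → 'kk'; at [10:13] → '444'; at [13:18] → 'fffff'.
`sub` substitutes '_' at each match site.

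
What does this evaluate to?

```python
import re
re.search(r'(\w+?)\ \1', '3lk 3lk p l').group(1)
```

After group 1 captures some text, `\1` only succeeds where that same text appears again.
`re.search` tries every starting position until one works.
The match spans [0:7] → '3lk 3lk'.
Captured: group 1 = '3lk'.

'3lk'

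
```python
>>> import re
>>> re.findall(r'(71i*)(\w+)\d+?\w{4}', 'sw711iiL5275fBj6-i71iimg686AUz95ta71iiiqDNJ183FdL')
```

[('71', '1iiL527'), ('71ii', 'mg686AUz95ta71iiiqDNJ1')]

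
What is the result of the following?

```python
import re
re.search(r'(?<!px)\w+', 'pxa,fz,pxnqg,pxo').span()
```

(0, 3)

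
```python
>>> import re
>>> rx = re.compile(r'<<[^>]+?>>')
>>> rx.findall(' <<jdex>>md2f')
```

['<<jdex>>']

With no groups in the pattern, `findall` gives back each whole match — 1 here.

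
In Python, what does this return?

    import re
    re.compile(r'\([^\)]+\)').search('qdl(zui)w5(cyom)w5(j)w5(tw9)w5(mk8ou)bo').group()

'(zui)'

`re.search` tries every starting position until one works.
The match spans [3:8] → '(zui)'.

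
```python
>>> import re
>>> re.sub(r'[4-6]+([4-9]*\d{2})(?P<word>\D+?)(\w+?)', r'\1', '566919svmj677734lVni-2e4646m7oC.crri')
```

A `+?`/`*?`/`{m,n}?` starts at its minimum and grows only as far as needed for what follows to match.
The replacement refers to a captured group, so each match is rewritten using its own captured text.

'919mj77734ni-2e46oC.crri'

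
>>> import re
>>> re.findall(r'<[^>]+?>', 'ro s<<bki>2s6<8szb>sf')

['<<bki>', '<8szb>']

No capturing groups, so `findall` returns the 2 full match strings.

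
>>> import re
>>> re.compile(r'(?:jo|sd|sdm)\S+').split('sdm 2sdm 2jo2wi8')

['', ' 2', ' 2', '']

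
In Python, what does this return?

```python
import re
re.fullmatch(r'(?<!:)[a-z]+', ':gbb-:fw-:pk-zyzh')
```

None

The negative lookaround is zero-width — it rules out positions where the adjacent text would match, without consuming anything.
For `fullmatch`, every character of the input must be accounted for by the pattern.
Here the string isn't matched end-to-end, so the call returns None.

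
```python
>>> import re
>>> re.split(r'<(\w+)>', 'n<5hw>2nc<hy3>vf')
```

['n', '5hw', '2nc', 'hy3', 'vf']

Matches to split on: at [1:6] → '<5hw>'; at [9:14] → '<hy3>'.
With a capturing group present, the delimiter's captured portion is kept in the result list.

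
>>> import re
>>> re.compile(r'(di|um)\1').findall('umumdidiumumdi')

The backreference `\1` re-matches whatever the first group consumed, character for character.
One capturing group, so `findall` returns just the captured substring from each match — 3 in all.

['um', 'di', 'um']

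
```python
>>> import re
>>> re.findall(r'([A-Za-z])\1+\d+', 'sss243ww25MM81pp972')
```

After group 1 captures some text, `\1` only succeeds where that same text appears again.
With a single group, `findall` returns only what that group captured — 4 items.

['s', 'w', 'M', 'p']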